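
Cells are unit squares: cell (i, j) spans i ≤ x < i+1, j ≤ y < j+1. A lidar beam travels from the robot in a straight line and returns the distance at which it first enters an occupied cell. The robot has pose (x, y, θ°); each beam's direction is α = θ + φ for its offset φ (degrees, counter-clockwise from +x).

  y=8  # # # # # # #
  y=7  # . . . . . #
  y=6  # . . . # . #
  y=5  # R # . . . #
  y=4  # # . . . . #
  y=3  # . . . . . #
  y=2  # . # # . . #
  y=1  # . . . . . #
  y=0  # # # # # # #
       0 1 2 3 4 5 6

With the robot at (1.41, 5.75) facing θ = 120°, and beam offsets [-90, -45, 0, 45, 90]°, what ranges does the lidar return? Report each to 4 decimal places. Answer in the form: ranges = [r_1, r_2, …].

beam 1: φ=-90°, α=30°
  d=(0.8660,0.5000)  start (1,5)  tX=0.6813 tY=0.5000  stride 1/|dx|=1.1547 1/|dy|=2.0000
    cross y-line → (1,6), t=0.5000
    cross x-line → (2,6), t=0.6813
    cross x-line → (3,6), t=1.8360
    cross y-line → (3,7), t=2.5000
    cross x-line → (4,7), t=2.9907
    cross x-line → (5,7), t=4.1454
    cross y-line → (5,8), t=4.5000 (wall)
  → r_1 = 4.5000
beam 2: φ=-45°, α=75°
  d=(0.2588,0.9659)  start (1,5)  tX=2.2796 tY=0.2588  stride 1/|dx|=3.8637 1/|dy|=1.0353
    cross y-line → (1,6), t=0.2588
    cross y-line → (1,7), t=1.2941
    cross x-line → (2,7), t=2.2796
    cross y-line → (2,8), t=2.3294 (wall)
  → r_2 = 2.3294
beam 3: φ=0°, α=120°
  d=(-0.5000,0.8660)  start (1,5)  tX=0.8200 tY=0.2887  stride 1/|dx|=2.0000 1/|dy|=1.1547
    cross y-line → (1,6), t=0.2887
    cross x-line → (0,6), t=0.8200 (wall)
  → r_3 = 0.8200
beam 4: φ=45°, α=165°
  d=(-0.9659,0.2588)  start (1,5)  tX=0.4245 tY=0.9659  stride 1/|dx|=1.0353 1/|dy|=3.8637
    cross x-line → (0,5), t=0.4245 (wall)
  → r_4 = 0.4245
beam 5: φ=90°, α=210°
  d=(-0.8660,-0.5000)  start (1,5)  tX=0.4734 tY=1.5000  stride 1/|dx|=1.1547 1/|dy|=2.0000
    cross x-line → (0,5), t=0.4734 (wall)
  → r_5 = 0.4734

ranges = [4.5000, 2.3294, 0.8200, 0.4245, 0.4734]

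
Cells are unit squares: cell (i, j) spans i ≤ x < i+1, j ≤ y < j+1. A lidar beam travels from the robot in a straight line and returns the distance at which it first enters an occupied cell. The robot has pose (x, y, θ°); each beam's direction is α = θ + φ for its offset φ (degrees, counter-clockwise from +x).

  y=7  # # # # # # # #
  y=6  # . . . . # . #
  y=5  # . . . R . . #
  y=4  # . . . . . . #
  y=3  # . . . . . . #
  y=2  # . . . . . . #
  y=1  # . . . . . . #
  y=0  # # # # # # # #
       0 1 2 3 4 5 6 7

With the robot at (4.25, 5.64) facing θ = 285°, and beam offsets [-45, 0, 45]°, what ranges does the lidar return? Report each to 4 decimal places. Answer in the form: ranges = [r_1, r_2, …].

beam 1: φ=-45°, α=240°
  dir = (cos 240°, sin 240°) = (-0.5000, -0.8660); from cell (4,5)
  next x-line at t=0.5000, next y-line at t=0.7390; Δt_x=2.0000, Δt_y=1.1547
    x: enter (3,5) at t=0.5000
    y: enter (3,4) at t=0.7390
    y: enter (3,3) at t=1.8937
    x: enter (2,3) at t=2.5000
    y: enter (2,2) at t=3.0484
    y: enter (2,1) at t=4.2031
    x: enter (1,1) at t=4.5000
    y: enter (1,0) at t=5.3578 ← occupied
  → r_1 = 5.3578
beam 2: φ=0°, α=285°
  dir = (cos 285°, sin 285°) = (0.2588, -0.9659); from cell (4,5)
  next x-line at t=2.8978, next y-line at t=0.6626; Δt_x=3.8637, Δt_y=1.0353
    y: enter (4,4) at t=0.6626
    y: enter (4,3) at t=1.6979
    y: enter (4,2) at t=2.7331
    x: enter (5,2) at t=2.8978
    y: enter (5,1) at t=3.7684
    y: enter (5,0) at t=4.8037 ← occupied
  → r_2 = 4.8037
beam 3: φ=45°, α=330°
  dir = (cos 330°, sin 330°) = (0.8660, -0.5000); from cell (4,5)
  next x-line at t=0.8660, next y-line at t=1.2800; Δt_x=1.1547, Δt_y=2.0000
    x: enter (5,5) at t=0.8660
    y: enter (5,4) at t=1.2800
    x: enter (6,4) at t=2.0207
    x: enter (7,4) at t=3.1754 ← occupied
  → r_3 = 3.1754

ranges = [5.3578, 4.8037, 3.1754]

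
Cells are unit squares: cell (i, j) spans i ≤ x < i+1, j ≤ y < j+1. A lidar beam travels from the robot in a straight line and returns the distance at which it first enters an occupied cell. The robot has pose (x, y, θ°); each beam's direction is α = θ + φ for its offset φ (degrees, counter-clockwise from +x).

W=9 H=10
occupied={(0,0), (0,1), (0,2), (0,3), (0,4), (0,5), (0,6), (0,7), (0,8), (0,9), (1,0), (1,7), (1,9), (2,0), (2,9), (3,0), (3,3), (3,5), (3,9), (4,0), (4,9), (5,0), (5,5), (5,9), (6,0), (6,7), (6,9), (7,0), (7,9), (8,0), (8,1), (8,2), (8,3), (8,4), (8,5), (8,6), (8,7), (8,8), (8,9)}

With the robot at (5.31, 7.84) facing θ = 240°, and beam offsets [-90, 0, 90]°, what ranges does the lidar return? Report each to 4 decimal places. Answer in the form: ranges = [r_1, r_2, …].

ranges = [2.3200, 2.6200, 0.7967]

beam 1: φ=-90°, α=150°
  direction (-0.8660, 0.5000); cell (5,7); t to first gridline: x 0.3580, y 0.3200 (then +1.1547 / +2.0000)
    (5,8) via y @ 0.3200
    (4,8) via x @ 0.3580
    (3,8) via x @ 1.5127
    (3,9) via y @ 2.3200  # hit
  → r_1 = 2.3200
beam 2: φ=0°, α=240°
  direction (-0.5000, -0.8660); cell (5,7); t to first gridline: x 0.6200, y 0.9699 (then +2.0000 / +1.1547)
    (4,7) via x @ 0.6200
    (4,6) via y @ 0.9699
    (4,5) via y @ 2.1246
    (3,5) via x @ 2.6200  # hit
  → r_2 = 2.6200
beam 3: φ=90°, α=330°
  direction (0.8660, -0.5000); cell (5,7); t to first gridline: x 0.7967, y 1.6800 (then +1.1547 / +2.0000)
    (6,7) via x @ 0.7967  # hit
  → r_3 = 0.7967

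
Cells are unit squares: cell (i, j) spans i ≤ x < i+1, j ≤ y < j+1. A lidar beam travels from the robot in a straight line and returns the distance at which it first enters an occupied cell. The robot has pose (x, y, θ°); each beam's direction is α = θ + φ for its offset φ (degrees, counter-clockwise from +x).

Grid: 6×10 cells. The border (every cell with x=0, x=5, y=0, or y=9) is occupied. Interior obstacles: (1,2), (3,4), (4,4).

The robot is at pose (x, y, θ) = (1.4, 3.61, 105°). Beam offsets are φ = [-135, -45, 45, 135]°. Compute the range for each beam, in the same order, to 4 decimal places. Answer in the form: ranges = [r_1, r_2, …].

beam 1: φ=-135°, α=330°
  direction (0.8660, -0.5000); cell (1,3); t to first gridline: x 0.6928, y 1.2200 (then +1.1547 / +2.0000)
    (2,3) via x @ 0.6928
    (2,2) via y @ 1.2200
    (3,2) via x @ 1.8475
    (4,2) via x @ 3.0022
    (4,1) via y @ 3.2200
    (5,1) via x @ 4.1569  # hit
  → r_1 = 4.1569
beam 2: φ=-45°, α=60°
  direction (0.5000, 0.8660); cell (1,3); t to first gridline: x 1.2000, y 0.4503 (then +2.0000 / +1.1547)
    (1,4) via y @ 0.4503
    (2,4) via x @ 1.2000
    (2,5) via y @ 1.6050
    (2,6) via y @ 2.7597
    (3,6) via x @ 3.2000
    (3,7) via y @ 3.9144
    (3,8) via y @ 5.0691
    (4,8) via x @ 5.2000
    (4,9) via y @ 6.2238  # hit
  → r_2 = 6.2238
beam 3: φ=45°, α=150°
  direction (-0.8660, 0.5000); cell (1,3); t to first gridline: x 0.4619, y 0.7800 (then +1.1547 / +2.0000)
    (0,3) via x @ 0.4619  # hit
  → r_3 = 0.4619
beam 4: φ=135°, α=240°
  direction (-0.5000, -0.8660); cell (1,3); t to first gridline: x 0.8000, y 0.7044 (then +2.0000 / +1.1547)
    (1,2) via y @ 0.7044  # hit
  → r_4 = 0.7044

ranges = [4.1569, 6.2238, 0.4619, 0.7044]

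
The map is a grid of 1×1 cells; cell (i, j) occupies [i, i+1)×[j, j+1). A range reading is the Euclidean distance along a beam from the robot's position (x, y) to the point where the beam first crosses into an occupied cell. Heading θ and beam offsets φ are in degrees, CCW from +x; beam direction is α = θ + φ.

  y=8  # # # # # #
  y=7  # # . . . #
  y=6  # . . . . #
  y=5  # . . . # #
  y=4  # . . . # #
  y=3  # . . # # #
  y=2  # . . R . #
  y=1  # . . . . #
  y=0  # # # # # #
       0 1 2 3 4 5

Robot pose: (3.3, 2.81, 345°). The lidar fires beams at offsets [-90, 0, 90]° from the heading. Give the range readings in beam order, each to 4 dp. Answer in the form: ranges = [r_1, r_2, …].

ranges = [1.8738, 1.7600, 0.1967]

beam 1: φ=-90°, α=255°
  d=(-0.2588,-0.9659)  start (3,2)  tX=1.1591 tY=0.8386  stride 1/|dx|=3.8637 1/|dy|=1.0353
    cross y-line → (3,1), t=0.8386
    cross x-line → (2,1), t=1.1591
    cross y-line → (2,0), t=1.8738 (wall)
  → r_1 = 1.8738
beam 2: φ=0°, α=345°
  d=(0.9659,-0.2588)  start (3,2)  tX=0.7247 tY=3.1296  stride 1/|dx|=1.0353 1/|dy|=3.8637
    cross x-line → (4,2), t=0.7247
    cross x-line → (5,2), t=1.7600 (wall)
  → r_2 = 1.7600
beam 3: φ=90°, α=75°
  d=(0.2588,0.9659)  start (3,2)  tX=2.7046 tY=0.1967  stride 1/|dx|=3.8637 1/|dy|=1.0353
    cross y-line → (3,3), t=0.1967 (wall)
  → r_3 = 0.1967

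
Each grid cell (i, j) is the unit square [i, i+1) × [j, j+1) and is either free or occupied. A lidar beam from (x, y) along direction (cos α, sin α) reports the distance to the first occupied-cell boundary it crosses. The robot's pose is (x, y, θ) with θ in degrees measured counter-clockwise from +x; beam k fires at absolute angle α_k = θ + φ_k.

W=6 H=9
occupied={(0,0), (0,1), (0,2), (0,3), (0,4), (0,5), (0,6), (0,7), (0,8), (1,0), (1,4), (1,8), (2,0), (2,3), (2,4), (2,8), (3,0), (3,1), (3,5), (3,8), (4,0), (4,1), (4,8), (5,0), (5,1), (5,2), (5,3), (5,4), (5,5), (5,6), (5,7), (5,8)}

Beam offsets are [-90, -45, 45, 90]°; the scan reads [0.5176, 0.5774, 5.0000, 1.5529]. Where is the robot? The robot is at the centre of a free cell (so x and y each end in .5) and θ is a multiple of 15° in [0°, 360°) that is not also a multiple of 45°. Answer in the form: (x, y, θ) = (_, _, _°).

(x, y, θ) = (2.5, 1.5, 15°)

Enumerate (i+0.5, j+0.5, θ) over the 22 free cells and 16 admissible headings. For each, cast all 4 beams and compare to the given ranges.
  (1.5, 3.5, 195°): beam 3 = 1.0000 ≠ 5.0000 ✗
  (2.5, 6.5, 60°): beam 1 = 1.0000 ≠ 0.5176 ✗
  (3.5, 4.5, 30°): beam 1 = 2.8868 ≠ 0.5176 ✗
  …
  (2.5, 1.5, 15°): r_1=0.5176, r_2=0.5774, r_3=5.0000, r_4=1.5529 — all match ✓
No second candidate reproduces the full scan.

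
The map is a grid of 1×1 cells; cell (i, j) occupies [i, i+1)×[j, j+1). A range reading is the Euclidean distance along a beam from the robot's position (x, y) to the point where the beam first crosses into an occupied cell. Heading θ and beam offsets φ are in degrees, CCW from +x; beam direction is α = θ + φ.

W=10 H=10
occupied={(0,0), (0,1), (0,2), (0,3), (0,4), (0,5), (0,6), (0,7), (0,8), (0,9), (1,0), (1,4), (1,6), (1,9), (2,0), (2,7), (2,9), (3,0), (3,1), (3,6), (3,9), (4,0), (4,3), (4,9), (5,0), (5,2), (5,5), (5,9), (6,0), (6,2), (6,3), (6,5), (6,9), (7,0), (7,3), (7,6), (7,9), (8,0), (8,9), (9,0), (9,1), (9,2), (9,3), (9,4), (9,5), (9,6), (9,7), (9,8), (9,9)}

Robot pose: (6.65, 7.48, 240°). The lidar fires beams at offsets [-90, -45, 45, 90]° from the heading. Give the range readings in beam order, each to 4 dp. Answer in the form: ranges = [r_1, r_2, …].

beam 1: φ=-90°, α=150°
  cosα=-0.8660 sinα=0.5000 | (6,7) | tMaxX 0.7506 tMaxY 1.0400 | tΔX 1.1547 tΔY 2.0000
    t=0.7506 [x] (5,7)
    t=1.0400 [y] (5,8)
    t=1.9053 [x] (4,8)
    t=3.0400 [y] (4,9) — stop
  → r_1 = 3.0400
beam 2: φ=-45°, α=195°
  cosα=-0.9659 sinα=-0.2588 | (6,7) | tMaxX 0.6729 tMaxY 1.8546 | tΔX 1.0353 tΔY 3.8637
    t=0.6729 [x] (5,7)
    t=1.7082 [x] (4,7)
    t=1.8546 [y] (4,6)
    t=2.7435 [x] (3,6) — stop
  → r_2 = 2.7435
beam 3: φ=45°, α=285°
  cosα=0.2588 sinα=-0.9659 | (6,7) | tMaxX 1.3523 tMaxY 0.4969 | tΔX 3.8637 tΔY 1.0353
    t=0.4969 [y] (6,6)
    t=1.3523 [x] (7,6) — stop
  → r_3 = 1.3523
beam 4: φ=90°, α=330°
  cosα=0.8660 sinα=-0.5000 | (6,7) | tMaxX 0.4041 tMaxY 0.9600 | tΔX 1.1547 tΔY 2.0000
    t=0.4041 [x] (7,7)
    t=0.9600 [y] (7,6) — stop
  → r_4 = 0.9600

ranges = [3.0400, 2.7435, 1.3523, 0.9600]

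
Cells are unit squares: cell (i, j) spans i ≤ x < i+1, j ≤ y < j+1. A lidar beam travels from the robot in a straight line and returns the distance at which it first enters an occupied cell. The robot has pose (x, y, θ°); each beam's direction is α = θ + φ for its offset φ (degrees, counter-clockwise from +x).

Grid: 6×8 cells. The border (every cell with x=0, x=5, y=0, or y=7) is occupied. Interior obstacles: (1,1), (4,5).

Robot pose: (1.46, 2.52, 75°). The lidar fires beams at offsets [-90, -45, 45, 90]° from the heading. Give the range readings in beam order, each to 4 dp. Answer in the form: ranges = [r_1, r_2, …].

ranges = [3.6649, 4.0876, 0.9200, 0.4762]

beam 1: φ=-90°, α=345°
  cosα=0.9659 sinα=-0.2588 | (1,2) | tMaxX 0.5590 tMaxY 2.0091 | tΔX 1.0353 tΔY 3.8637
    t=0.5590 [x] (2,2)
    t=1.5943 [x] (3,2)
    t=2.0091 [y] (3,1)
    t=2.6296 [x] (4,1)
    t=3.6649 [x] (5,1) — stop
  → r_1 = 3.6649
beam 2: φ=-45°, α=30°
  cosα=0.8660 sinα=0.5000 | (1,2) | tMaxX 0.6235 tMaxY 0.9600 | tΔX 1.1547 tΔY 2.0000
    t=0.6235 [x] (2,2)
    t=0.9600 [y] (2,3)
    t=1.7782 [x] (3,3)
    t=2.9329 [x] (4,3)
    t=2.9600 [y] (4,4)
    t=4.0876 [x] (5,4) — stop
  → r_2 = 4.0876
beam 3: φ=45°, α=120°
  cosα=-0.5000 sinα=0.8660 | (1,2) | tMaxX 0.9200 tMaxY 0.5543 | tΔX 2.0000 tΔY 1.1547
    t=0.5543 [y] (1,3)
    t=0.9200 [x] (0,3) — stop
  → r_3 = 0.9200
beam 4: φ=90°, α=165°
  cosα=-0.9659 sinα=0.2588 | (1,2) | tMaxX 0.4762 tMaxY 1.8546 | tΔX 1.0353 tΔY 3.8637
    t=0.4762 [x] (0,2) — stop
  → r_4 = 0.4762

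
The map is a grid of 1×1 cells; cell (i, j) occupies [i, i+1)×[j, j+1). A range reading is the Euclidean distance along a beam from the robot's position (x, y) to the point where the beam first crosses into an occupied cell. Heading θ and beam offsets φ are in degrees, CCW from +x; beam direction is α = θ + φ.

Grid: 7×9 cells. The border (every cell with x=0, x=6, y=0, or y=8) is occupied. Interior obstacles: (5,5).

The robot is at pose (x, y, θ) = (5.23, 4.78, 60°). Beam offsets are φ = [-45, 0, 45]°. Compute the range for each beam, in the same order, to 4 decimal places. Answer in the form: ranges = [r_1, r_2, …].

beam 1: φ=-45°, α=15°
  direction (0.9659, 0.2588); cell (5,4); t to first gridline: x 0.7972, y 0.8500 (then +1.0353 / +3.8637)
    (6,4) via x @ 0.7972  # hit
  → r_1 = 0.7972
beam 2: φ=0°, α=60°
  direction (0.5000, 0.8660); cell (5,4); t to first gridline: x 1.5400, y 0.2540 (then +2.0000 / +1.1547)
    (5,5) via y @ 0.2540  # hit
  → r_2 = 0.2540
beam 3: φ=45°, α=105°
  direction (-0.2588, 0.9659); cell (5,4); t to first gridline: x 0.8887, y 0.2278 (then +3.8637 / +1.0353)
    (5,5) via y @ 0.2278  # hit
  → r_3 = 0.2278

ranges = [0.7972, 0.2540, 0.2278]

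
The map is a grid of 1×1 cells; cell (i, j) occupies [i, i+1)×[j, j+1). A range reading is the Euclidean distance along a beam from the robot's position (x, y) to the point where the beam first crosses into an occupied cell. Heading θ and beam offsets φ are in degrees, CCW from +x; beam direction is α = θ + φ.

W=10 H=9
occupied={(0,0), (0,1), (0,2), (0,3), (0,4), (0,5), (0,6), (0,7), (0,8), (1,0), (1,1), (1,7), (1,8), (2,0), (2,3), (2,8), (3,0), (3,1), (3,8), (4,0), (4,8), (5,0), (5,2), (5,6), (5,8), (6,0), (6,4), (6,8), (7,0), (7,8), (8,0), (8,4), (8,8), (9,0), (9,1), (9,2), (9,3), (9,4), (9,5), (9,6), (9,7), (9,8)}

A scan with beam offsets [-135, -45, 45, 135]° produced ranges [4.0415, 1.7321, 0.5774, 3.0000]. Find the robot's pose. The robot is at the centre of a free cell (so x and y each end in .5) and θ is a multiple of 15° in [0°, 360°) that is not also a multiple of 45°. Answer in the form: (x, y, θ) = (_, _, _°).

Candidates: 48 free-cell centres × 16 headings = 768 poses. Raycast each; keep the one whose scan matches to 4 dp.
  (8.5, 2.5, 345°): beam 1 = 3.0000 ≠ 4.0415 ✗
  (4.5, 7.5, 285°): beam 1 = 1.0000 ≠ 4.0415 ✗
  (2.5, 4.5, 75°): beam 1 = 0.5774 ≠ 4.0415 ✗
  …
  (2.5, 4.5, 195°): r_1=4.0415, r_2=1.7321, r_3=0.5774, r_4=3.0000 — all match ✓
Unique over the lattice → pose = (2.5, 4.5, 195°).

(x, y, θ) = (2.5, 4.5, 195°)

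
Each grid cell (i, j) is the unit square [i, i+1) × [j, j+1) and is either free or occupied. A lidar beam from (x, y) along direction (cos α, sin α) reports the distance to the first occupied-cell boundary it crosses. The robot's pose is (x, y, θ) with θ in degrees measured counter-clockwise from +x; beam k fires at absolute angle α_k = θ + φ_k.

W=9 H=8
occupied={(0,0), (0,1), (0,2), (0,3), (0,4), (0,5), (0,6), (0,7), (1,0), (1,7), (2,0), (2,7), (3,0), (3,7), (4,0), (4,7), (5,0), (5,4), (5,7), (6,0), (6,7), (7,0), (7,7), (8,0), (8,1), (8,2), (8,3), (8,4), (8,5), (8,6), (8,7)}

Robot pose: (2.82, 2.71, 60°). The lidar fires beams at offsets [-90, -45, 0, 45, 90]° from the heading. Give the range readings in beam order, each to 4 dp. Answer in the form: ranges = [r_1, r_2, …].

ranges = [3.4200, 5.3627, 4.9537, 4.4413, 2.1016]

beam 1: φ=-90°, α=330°
  cosα=0.8660 sinα=-0.5000 | (2,2) | tMaxX 0.2078 tMaxY 1.4200 | tΔX 1.1547 tΔY 2.0000
    t=0.2078 [x] (3,2)
    t=1.3625 [x] (4,2)
    t=1.4200 [y] (4,1)
    t=2.5172 [x] (5,1)
    t=3.4200 [y] (5,0) — stop
  → r_1 = 3.4200
beam 2: φ=-45°, α=15°
  cosα=0.9659 sinα=0.2588 | (2,2) | tMaxX 0.1863 tMaxY 1.1205 | tΔX 1.0353 tΔY 3.8637
    t=0.1863 [x] (3,2)
    t=1.1205 [y] (3,3)
    t=1.2216 [x] (4,3)
    t=2.2569 [x] (5,3)
    t=3.2922 [x] (6,3)
    t=4.3275 [x] (7,3)
    t=4.9842 [y] (7,4)
    t=5.3627 [x] (8,4) — stop
  → r_2 = 5.3627
beam 3: φ=0°, α=60°
  cosα=0.5000 sinα=0.8660 | (2,2) | tMaxX 0.3600 tMaxY 0.3349 | tΔX 2.0000 tΔY 1.1547
    t=0.3349 [y] (2,3)
    t=0.3600 [x] (3,3)
    t=1.4896 [y] (3,4)
    t=2.3600 [x] (4,4)
    t=2.6443 [y] (4,5)
    t=3.7990 [y] (4,6)
    t=4.3600 [x] (5,6)
    t=4.9537 [y] (5,7) — stop
  → r_3 = 4.9537
beam 4: φ=45°, α=105°
  cosα=-0.2588 sinα=0.9659 | (2,2) | tMaxX 3.1682 tMaxY 0.3002 | tΔX 3.8637 tΔY 1.0353
    t=0.3002 [y] (2,3)
    t=1.3355 [y] (2,4)
    t=2.3708 [y] (2,5)
    t=3.1682 [x] (1,5)
    t=3.4061 [y] (1,6)
    t=4.4413 [y] (1,7) — stop
  → r_4 = 4.4413
beam 5: φ=90°, α=150°
  cosα=-0.8660 sinα=0.5000 | (2,2) | tMaxX 0.9469 tMaxY 0.5800 | tΔX 1.1547 tΔY 2.0000
    t=0.5800 [y] (2,3)
    t=0.9469 [x] (1,3)
    t=2.1016 [x] (0,3) — stop
  → r_5 = 2.1016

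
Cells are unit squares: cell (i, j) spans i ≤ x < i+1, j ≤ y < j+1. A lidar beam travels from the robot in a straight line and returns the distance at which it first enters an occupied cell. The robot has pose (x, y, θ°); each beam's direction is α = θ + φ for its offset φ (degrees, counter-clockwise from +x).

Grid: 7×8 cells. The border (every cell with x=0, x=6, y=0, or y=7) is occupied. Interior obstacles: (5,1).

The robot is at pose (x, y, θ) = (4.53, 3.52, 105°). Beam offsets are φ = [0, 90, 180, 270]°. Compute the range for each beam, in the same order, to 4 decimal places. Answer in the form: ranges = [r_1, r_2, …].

beam 1: φ=0°, α=105°
  d=(-0.2588,0.9659)  start (4,3)  tX=2.0478 tY=0.4969  stride 1/|dx|=3.8637 1/|dy|=1.0353
    cross y-line → (4,4), t=0.4969
    cross y-line → (4,5), t=1.5322
    cross x-line → (3,5), t=2.0478
    cross y-line → (3,6), t=2.5675
    cross y-line → (3,7), t=3.6028 (wall)
  → r_1 = 3.6028
beam 2: φ=90°, α=195°
  d=(-0.9659,-0.2588)  start (4,3)  tX=0.5487 tY=2.0091  stride 1/|dx|=1.0353 1/|dy|=3.8637
    cross x-line → (3,3), t=0.5487
    cross x-line → (2,3), t=1.5840
    cross y-line → (2,2), t=2.0091
    cross x-line → (1,2), t=2.6192
    cross x-line → (0,2), t=3.6545 (wall)
  → r_2 = 3.6545
beam 3: φ=180°, α=285°
  d=(0.2588,-0.9659)  start (4,3)  tX=1.8159 tY=0.5383  stride 1/|dx|=3.8637 1/|dy|=1.0353
    cross y-line → (4,2), t=0.5383
    cross y-line → (4,1), t=1.5736
    cross x-line → (5,1), t=1.8159 (wall)
  → r_3 = 1.8159
beam 4: φ=270°, α=15°
  d=(0.9659,0.2588)  start (4,3)  tX=0.4866 tY=1.8546  stride 1/|dx|=1.0353 1/|dy|=3.8637
    cross x-line → (5,3), t=0.4866
    cross x-line → (6,3), t=1.5219 (wall)
  → r_4 = 1.5219

ranges = [3.6028, 3.6545, 1.8159, 1.5219]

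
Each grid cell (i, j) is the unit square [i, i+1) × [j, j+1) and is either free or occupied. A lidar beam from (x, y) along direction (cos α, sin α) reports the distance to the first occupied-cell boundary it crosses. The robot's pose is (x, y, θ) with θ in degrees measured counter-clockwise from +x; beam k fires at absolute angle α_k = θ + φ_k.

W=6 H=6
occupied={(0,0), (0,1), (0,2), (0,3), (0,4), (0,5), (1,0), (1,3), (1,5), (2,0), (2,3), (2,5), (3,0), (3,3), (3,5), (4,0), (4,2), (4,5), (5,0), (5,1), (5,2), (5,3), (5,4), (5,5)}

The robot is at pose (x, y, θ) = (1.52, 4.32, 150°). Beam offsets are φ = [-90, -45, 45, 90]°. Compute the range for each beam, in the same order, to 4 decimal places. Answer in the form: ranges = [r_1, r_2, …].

ranges = [0.7852, 0.7040, 0.5383, 0.3695]

beam 1: φ=-90°, α=60°
  d=(0.5000,0.8660)  start (1,4)  tX=0.9600 tY=0.7852  stride 1/|dx|=2.0000 1/|dy|=1.1547
    cross y-line → (1,5), t=0.7852 (wall)
  → r_1 = 0.7852
beam 2: φ=-45°, α=105°
  d=(-0.2588,0.9659)  start (1,4)  tX=2.0091 tY=0.7040  stride 1/|dx|=3.8637 1/|dy|=1.0353
    cross y-line → (1,5), t=0.7040 (wall)
  → r_2 = 0.7040
beam 3: φ=45°, α=195°
  d=(-0.9659,-0.2588)  start (1,4)  tX=0.5383 tY=1.2364  stride 1/|dx|=1.0353 1/|dy|=3.8637
    cross x-line → (0,4), t=0.5383 (wall)
  → r_3 = 0.5383
beam 4: φ=90°, α=240°
  d=(-0.5000,-0.8660)  start (1,4)  tX=1.0400 tY=0.3695  stride 1/|dx|=2.0000 1/|dy|=1.1547
    cross y-line → (1,3), t=0.3695 (wall)
  → r_4 = 0.3695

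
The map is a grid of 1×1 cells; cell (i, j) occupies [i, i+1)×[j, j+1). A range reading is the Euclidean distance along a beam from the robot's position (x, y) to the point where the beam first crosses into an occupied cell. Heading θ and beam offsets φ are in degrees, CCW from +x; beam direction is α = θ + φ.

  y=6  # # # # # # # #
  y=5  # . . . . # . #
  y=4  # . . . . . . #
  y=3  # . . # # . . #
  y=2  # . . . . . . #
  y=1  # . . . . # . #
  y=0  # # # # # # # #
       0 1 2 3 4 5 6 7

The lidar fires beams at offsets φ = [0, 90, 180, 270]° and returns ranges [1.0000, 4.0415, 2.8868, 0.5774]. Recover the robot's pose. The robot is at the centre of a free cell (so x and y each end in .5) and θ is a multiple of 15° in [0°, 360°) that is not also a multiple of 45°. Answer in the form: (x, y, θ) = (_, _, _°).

(x, y, θ) = (1.5, 3.5, 240°)

Enumerate (i+0.5, j+0.5, θ) over the 26 free cells and 16 admissible headings. For each, cast all 4 beams and compare to the given ranges.
  (2.5, 4.5, 15°): beam 1 = 2.5882 ≠ 1.0000 ✗
  (1.5, 5.5, 30°): beam 2 = 0.5774 ≠ 4.0415 ✗
  (6.5, 3.5, 255°): beam 1 = 1.9319 ≠ 1.0000 ✗
  (1.5, 2.5, 30°): beam 1 = 1.7321 ≠ 1.0000 ✗
  …
  (1.5, 3.5, 240°): r_1=1.0000, r_2=4.0415, r_3=2.8868, r_4=0.5774 — all match ✓
Only this pose fits every beam.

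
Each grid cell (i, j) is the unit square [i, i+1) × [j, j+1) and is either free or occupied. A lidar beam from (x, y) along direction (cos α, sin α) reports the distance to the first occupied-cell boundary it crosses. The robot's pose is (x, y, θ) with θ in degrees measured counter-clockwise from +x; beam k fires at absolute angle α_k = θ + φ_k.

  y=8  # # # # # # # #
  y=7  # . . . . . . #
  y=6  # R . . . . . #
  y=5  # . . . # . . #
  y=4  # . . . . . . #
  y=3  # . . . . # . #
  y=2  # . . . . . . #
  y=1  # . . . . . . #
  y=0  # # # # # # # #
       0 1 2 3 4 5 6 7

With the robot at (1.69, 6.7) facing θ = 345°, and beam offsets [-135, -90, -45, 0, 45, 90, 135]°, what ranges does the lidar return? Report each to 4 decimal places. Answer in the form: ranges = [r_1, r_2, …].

beam 1: φ=-135°, α=210°
  d=(-0.8660,-0.5000)  start (1,6)  tX=0.7967 tY=1.4000  stride 1/|dx|=1.1547 1/|dy|=2.0000
    cross x-line → (0,6), t=0.7967 (wall)
  → r_1 = 0.7967
beam 2: φ=-90°, α=255°
  d=(-0.2588,-0.9659)  start (1,6)  tX=2.6660 tY=0.7247  stride 1/|dx|=3.8637 1/|dy|=1.0353
    cross y-line → (1,5), t=0.7247
    cross y-line → (1,4), t=1.7600
    cross x-line → (0,4), t=2.6660 (wall)
  → r_2 = 2.6660
beam 3: φ=-45°, α=300°
  d=(0.5000,-0.8660)  start (1,6)  tX=0.6200 tY=0.8083  stride 1/|dx|=2.0000 1/|dy|=1.1547
    cross x-line → (2,6), t=0.6200
    cross y-line → (2,5), t=0.8083
    cross y-line → (2,4), t=1.9630
    cross x-line → (3,4), t=2.6200
    cross y-line → (3,3), t=3.1177
    cross y-line → (3,2), t=4.2724
    cross x-line → (4,2), t=4.6200
    cross y-line → (4,1), t=5.4271
    cross y-line → (4,0), t=6.5818 (wall)
  → r_3 = 6.5818
beam 4: φ=0°, α=345°
  d=(0.9659,-0.2588)  start (1,6)  tX=0.3209 tY=2.7046  stride 1/|dx|=1.0353 1/|dy|=3.8637
    cross x-line → (2,6), t=0.3209
    cross x-line → (3,6), t=1.3562
    cross x-line → (4,6), t=2.3915
    cross y-line → (4,5), t=2.7046 (wall)
  → r_4 = 2.7046
beam 5: φ=45°, α=30°
  d=(0.8660,0.5000)  start (1,6)  tX=0.3580 tY=0.6000  stride 1/|dx|=1.1547 1/|dy|=2.0000
    cross x-line → (2,6), t=0.3580
    cross y-line → (2,7), t=0.6000
    cross x-line → (3,7), t=1.5127
    cross y-line → (3,8), t=2.6000 (wall)
  → r_5 = 2.6000
beam 6: φ=90°, α=75°
  d=(0.2588,0.9659)  start (1,6)  tX=1.1977 tY=0.3106  stride 1/|dx|=3.8637 1/|dy|=1.0353
    cross y-line → (1,7), t=0.3106
    cross x-line → (2,7), t=1.1977
    cross y-line → (2,8), t=1.3459 (wall)
  → r_6 = 1.3459
beam 7: φ=135°, α=120°
  d=(-0.5000,0.8660)  start (1,6)  tX=1.3800 tY=0.3464  stride 1/|dx|=2.0000 1/|dy|=1.1547
    cross y-line → (1,7), t=0.3464
    cross x-line → (0,7), t=1.3800 (wall)
  → r_7 = 1.3800

ranges = [0.7967, 2.6660, 6.5818, 2.7046, 2.6000, 1.3459, 1.3800]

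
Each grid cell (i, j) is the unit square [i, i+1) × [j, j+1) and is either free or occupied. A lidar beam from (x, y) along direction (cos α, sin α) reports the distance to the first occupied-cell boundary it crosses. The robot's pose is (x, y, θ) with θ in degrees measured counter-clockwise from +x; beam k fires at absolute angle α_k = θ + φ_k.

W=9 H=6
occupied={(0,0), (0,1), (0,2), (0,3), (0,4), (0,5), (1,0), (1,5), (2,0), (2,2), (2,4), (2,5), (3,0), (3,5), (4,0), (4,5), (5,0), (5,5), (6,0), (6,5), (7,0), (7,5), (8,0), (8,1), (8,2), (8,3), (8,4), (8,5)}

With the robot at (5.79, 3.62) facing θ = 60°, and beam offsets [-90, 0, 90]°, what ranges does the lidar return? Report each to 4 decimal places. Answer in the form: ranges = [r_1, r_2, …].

beam 1: φ=-90°, α=330°
  dir = (cos 330°, sin 330°) = (0.8660, -0.5000); from cell (5,3)
  next x-line at t=0.2425, next y-line at t=1.2400; Δt_x=1.1547, Δt_y=2.0000
    x: enter (6,3) at t=0.2425
    y: enter (6,2) at t=1.2400
    x: enter (7,2) at t=1.3972
    x: enter (8,2) at t=2.5519 ← occupied
  → r_1 = 2.5519
beam 2: φ=0°, α=60°
  dir = (cos 60°, sin 60°) = (0.5000, 0.8660); from cell (5,3)
  next x-line at t=0.4200, next y-line at t=0.4388; Δt_x=2.0000, Δt_y=1.1547
    x: enter (6,3) at t=0.4200
    y: enter (6,4) at t=0.4388
    y: enter (6,5) at t=1.5935 ← occupied
  → r_2 = 1.5935
beam 3: φ=90°, α=150°
  dir = (cos 150°, sin 150°) = (-0.8660, 0.5000); from cell (5,3)
  next x-line at t=0.9122, next y-line at t=0.7600; Δt_x=1.1547, Δt_y=2.0000
    y: enter (5,4) at t=0.7600
    x: enter (4,4) at t=0.9122
    x: enter (3,4) at t=2.0669
    y: enter (3,5) at t=2.7600 ← occupied
  → r_3 = 2.7600

ranges = [2.5519, 1.5935, 2.7600]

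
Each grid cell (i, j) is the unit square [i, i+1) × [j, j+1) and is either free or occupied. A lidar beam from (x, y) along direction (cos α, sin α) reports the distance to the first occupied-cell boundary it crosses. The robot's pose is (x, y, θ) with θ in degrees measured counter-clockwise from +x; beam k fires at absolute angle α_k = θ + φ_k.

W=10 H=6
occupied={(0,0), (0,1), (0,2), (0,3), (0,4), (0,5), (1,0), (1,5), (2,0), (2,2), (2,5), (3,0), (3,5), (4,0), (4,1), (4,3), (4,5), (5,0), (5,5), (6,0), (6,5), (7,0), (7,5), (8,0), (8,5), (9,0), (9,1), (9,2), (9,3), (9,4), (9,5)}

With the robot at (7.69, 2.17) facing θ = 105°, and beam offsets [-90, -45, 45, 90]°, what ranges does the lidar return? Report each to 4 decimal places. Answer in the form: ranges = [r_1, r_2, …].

beam 1: φ=-90°, α=15°
  dir = (cos 15°, sin 15°) = (0.9659, 0.2588); from cell (7,2)
  next x-line at t=0.3209, next y-line at t=3.2069; Δt_x=1.0353, Δt_y=3.8637
    x: enter (8,2) at t=0.3209
    x: enter (9,2) at t=1.3562 ← occupied
  → r_1 = 1.3562
beam 2: φ=-45°, α=60°
  dir = (cos 60°, sin 60°) = (0.5000, 0.8660); from cell (7,2)
  next x-line at t=0.6200, next y-line at t=0.9584; Δt_x=2.0000, Δt_y=1.1547
    x: enter (8,2) at t=0.6200
    y: enter (8,3) at t=0.9584
    y: enter (8,4) at t=2.1131
    x: enter (9,4) at t=2.6200 ← occupied
  → r_2 = 2.6200
beam 3: φ=45°, α=150°
  dir = (cos 150°, sin 150°) = (-0.8660, 0.5000); from cell (7,2)
  next x-line at t=0.7967, next y-line at t=1.6600; Δt_x=1.1547, Δt_y=2.0000
    x: enter (6,2) at t=0.7967
    y: enter (6,3) at t=1.6600
    x: enter (5,3) at t=1.9514
    x: enter (4,3) at t=3.1061 ← occupied
  → r_3 = 3.1061
beam 4: φ=90°, α=195°
  dir = (cos 195°, sin 195°) = (-0.9659, -0.2588); from cell (7,2)
  next x-line at t=0.7143, next y-line at t=0.6568; Δt_x=1.0353, Δt_y=3.8637
    y: enter (7,1) at t=0.6568
    x: enter (6,1) at t=0.7143
    x: enter (5,1) at t=1.7496
    x: enter (4,1) at t=2.7849 ← occupied
  → r_4 = 2.7849

ranges = [1.3562, 2.6200, 3.1061, 2.7849]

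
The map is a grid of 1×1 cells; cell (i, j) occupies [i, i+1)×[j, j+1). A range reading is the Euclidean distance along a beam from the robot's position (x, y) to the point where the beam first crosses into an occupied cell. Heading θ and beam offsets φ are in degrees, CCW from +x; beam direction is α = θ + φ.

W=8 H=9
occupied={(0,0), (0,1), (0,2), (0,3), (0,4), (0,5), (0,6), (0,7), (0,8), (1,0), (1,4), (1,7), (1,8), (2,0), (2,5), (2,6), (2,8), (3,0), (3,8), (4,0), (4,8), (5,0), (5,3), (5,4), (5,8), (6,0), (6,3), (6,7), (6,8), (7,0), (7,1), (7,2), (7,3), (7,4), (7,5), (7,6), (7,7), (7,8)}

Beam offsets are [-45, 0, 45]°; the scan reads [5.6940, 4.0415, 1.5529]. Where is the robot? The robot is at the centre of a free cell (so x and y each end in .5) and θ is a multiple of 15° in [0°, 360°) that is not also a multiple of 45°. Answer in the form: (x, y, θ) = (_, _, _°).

(x, y, θ) = (1.5, 2.5, 30°)

Enumerate (i+0.5, j+0.5, θ) over the 34 free cells and 16 admissible headings. For each, cast all 3 beams and compare to the given ranges.
  (3.5, 1.5, 75°): beam 1 = 3.0000 ≠ 5.6940 ✗
  (5.5, 7.5, 210°): beam 1 = 1.9319 ≠ 5.6940 ✗
  (1.5, 6.5, 120°): beam 1 = 0.5176 ≠ 5.6940 ✗
  (5.5, 6.5, 330°): beam 1 = 1.5529 ≠ 5.6940 ✗
  …
  (1.5, 2.5, 30°): r_1=5.6940, r_2=4.0415, r_3=1.5529 — all match ✓
No second candidate reproduces the full scan.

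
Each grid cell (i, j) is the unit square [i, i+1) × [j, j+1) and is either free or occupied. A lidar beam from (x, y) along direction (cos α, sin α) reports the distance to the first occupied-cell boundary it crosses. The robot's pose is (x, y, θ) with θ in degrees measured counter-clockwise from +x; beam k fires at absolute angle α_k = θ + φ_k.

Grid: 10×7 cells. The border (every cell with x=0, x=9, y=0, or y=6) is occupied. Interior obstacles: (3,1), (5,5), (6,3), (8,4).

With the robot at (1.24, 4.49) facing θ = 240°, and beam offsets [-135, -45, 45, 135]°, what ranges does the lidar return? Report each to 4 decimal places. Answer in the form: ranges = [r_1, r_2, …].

ranges = [0.9273, 0.2485, 3.6131, 3.8926]

beam 1: φ=-135°, α=105°
  d=(-0.2588,0.9659)  start (1,4)  tX=0.9273 tY=0.5280  stride 1/|dx|=3.8637 1/|dy|=1.0353
    cross y-line → (1,5), t=0.5280
    cross x-line → (0,5), t=0.9273 (wall)
  → r_1 = 0.9273
beam 2: φ=-45°, α=195°
  d=(-0.9659,-0.2588)  start (1,4)  tX=0.2485 tY=1.8932  stride 1/|dx|=1.0353 1/|dy|=3.8637
    cross x-line → (0,4), t=0.2485 (wall)
  → r_2 = 0.2485
beam 3: φ=45°, α=285°
  d=(0.2588,-0.9659)  start (1,4)  tX=2.9364 tY=0.5073  stride 1/|dx|=3.8637 1/|dy|=1.0353
    cross y-line → (1,3), t=0.5073
    cross y-line → (1,2), t=1.5426
    cross y-line → (1,1), t=2.5778
    cross x-line → (2,1), t=2.9364
    cross y-line → (2,0), t=3.6131 (wall)
  → r_3 = 3.6131
beam 4: φ=135°, α=15°
  d=(0.9659,0.2588)  start (1,4)  tX=0.7868 tY=1.9705  stride 1/|dx|=1.0353 1/|dy|=3.8637
    cross x-line → (2,4), t=0.7868
    cross x-line → (3,4), t=1.8221
    cross y-line → (3,5), t=1.9705
    cross x-line → (4,5), t=2.8574
    cross x-line → (5,5), t=3.8926 (wall)
  → r_4 = 3.8926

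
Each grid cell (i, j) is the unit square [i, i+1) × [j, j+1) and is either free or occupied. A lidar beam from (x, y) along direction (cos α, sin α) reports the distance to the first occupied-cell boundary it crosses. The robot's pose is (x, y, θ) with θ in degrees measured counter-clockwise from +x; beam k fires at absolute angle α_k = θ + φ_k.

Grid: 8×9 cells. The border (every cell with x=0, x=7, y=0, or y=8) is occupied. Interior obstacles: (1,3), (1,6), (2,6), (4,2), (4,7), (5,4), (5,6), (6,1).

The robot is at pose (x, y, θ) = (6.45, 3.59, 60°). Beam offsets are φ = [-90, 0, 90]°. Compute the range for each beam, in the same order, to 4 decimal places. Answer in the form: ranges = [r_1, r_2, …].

beam 1: φ=-90°, α=330°
  dir = (cos 330°, sin 330°) = (0.8660, -0.5000); from cell (6,3)
  next x-line at t=0.6351, next y-line at t=1.1800; Δt_x=1.1547, Δt_y=2.0000
    x: enter (7,3) at t=0.6351 ← occupied
  → r_1 = 0.6351
beam 2: φ=0°, α=60°
  dir = (cos 60°, sin 60°) = (0.5000, 0.8660); from cell (6,3)
  next x-line at t=1.1000, next y-line at t=0.4734; Δt_x=2.0000, Δt_y=1.1547
    y: enter (6,4) at t=0.4734
    x: enter (7,4) at t=1.1000 ← occupied
  → r_2 = 1.1000
beam 3: φ=90°, α=150°
  dir = (cos 150°, sin 150°) = (-0.8660, 0.5000); from cell (6,3)
  next x-line at t=0.5196, next y-line at t=0.8200; Δt_x=1.1547, Δt_y=2.0000
    x: enter (5,3) at t=0.5196
    y: enter (5,4) at t=0.8200 ← occupied
  → r_3 = 0.8200

ranges = [0.6351, 1.1000, 0.8200]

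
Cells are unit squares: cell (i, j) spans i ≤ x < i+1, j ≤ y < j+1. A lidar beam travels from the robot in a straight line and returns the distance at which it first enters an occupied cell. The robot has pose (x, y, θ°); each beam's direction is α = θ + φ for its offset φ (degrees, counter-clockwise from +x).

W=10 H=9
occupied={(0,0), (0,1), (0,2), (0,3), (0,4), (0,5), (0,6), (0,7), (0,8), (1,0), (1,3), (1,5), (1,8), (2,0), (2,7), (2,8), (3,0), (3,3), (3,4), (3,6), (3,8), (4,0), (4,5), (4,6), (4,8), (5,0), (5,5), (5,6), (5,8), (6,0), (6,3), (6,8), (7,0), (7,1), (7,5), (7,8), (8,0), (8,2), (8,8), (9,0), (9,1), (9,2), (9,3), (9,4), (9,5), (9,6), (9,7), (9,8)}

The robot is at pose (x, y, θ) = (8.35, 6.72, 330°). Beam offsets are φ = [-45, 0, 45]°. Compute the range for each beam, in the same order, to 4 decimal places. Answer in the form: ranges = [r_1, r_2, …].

ranges = [2.5114, 0.7506, 0.6729]

beam 1: φ=-45°, α=285°
  d=(0.2588,-0.9659)  start (8,6)  tX=2.5114 tY=0.7454  stride 1/|dx|=3.8637 1/|dy|=1.0353
    cross y-line → (8,5), t=0.7454
    cross y-line → (8,4), t=1.7807
    cross x-line → (9,4), t=2.5114 (wall)
  → r_1 = 2.5114
beam 2: φ=0°, α=330°
  d=(0.8660,-0.5000)  start (8,6)  tX=0.7506 tY=1.4400  stride 1/|dx|=1.1547 1/|dy|=2.0000
    cross x-line → (9,6), t=0.7506 (wall)
  → r_2 = 0.7506
beam 3: φ=45°, α=15°
  d=(0.9659,0.2588)  start (8,6)  tX=0.6729 tY=1.0818  stride 1/|dx|=1.0353 1/|dy|=3.8637
    cross x-line → (9,6), t=0.6729 (wall)
  → r_3 = 0.6729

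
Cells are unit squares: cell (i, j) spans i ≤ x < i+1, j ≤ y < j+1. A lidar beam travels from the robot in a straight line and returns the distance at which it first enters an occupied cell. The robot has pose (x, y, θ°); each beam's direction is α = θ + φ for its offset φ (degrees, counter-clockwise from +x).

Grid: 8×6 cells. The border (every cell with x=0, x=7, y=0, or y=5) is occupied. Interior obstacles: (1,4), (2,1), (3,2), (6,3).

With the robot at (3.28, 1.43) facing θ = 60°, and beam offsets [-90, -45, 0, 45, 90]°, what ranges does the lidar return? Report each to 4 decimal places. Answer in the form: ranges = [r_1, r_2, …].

beam 1: φ=-90°, α=330°
  dir = (cos 330°, sin 330°) = (0.8660, -0.5000); from cell (3,1)
  next x-line at t=0.8314, next y-line at t=0.8600; Δt_x=1.1547, Δt_y=2.0000
    x: enter (4,1) at t=0.8314
    y: enter (4,0) at t=0.8600 ← occupied
  → r_1 = 0.8600
beam 2: φ=-45°, α=15°
  dir = (cos 15°, sin 15°) = (0.9659, 0.2588); from cell (3,1)
  next x-line at t=0.7454, next y-line at t=2.2023; Δt_x=1.0353, Δt_y=3.8637
    x: enter (4,1) at t=0.7454
    x: enter (5,1) at t=1.7807
    y: enter (5,2) at t=2.2023
    x: enter (6,2) at t=2.8160
    x: enter (7,2) at t=3.8512 ← occupied
  → r_2 = 3.8512
beam 3: φ=0°, α=60°
  dir = (cos 60°, sin 60°) = (0.5000, 0.8660); from cell (3,1)
  next x-line at t=1.4400, next y-line at t=0.6582; Δt_x=2.0000, Δt_y=1.1547
    y: enter (3,2) at t=0.6582 ← occupied
  → r_3 = 0.6582
beam 4: φ=45°, α=105°
  dir = (cos 105°, sin 105°) = (-0.2588, 0.9659); from cell (3,1)
  next x-line at t=1.0818, next y-line at t=0.5901; Δt_x=3.8637, Δt_y=1.0353
    y: enter (3,2) at t=0.5901 ← occupied
  → r_4 = 0.5901
beam 5: φ=90°, α=150°
  dir = (cos 150°, sin 150°) = (-0.8660, 0.5000); from cell (3,1)
  next x-line at t=0.3233, next y-line at t=1.1400; Δt_x=1.1547, Δt_y=2.0000
    x: enter (2,1) at t=0.3233 ← occupied
  → r_5 = 0.3233

ranges = [0.8600, 3.8512, 0.6582, 0.5901, 0.3233]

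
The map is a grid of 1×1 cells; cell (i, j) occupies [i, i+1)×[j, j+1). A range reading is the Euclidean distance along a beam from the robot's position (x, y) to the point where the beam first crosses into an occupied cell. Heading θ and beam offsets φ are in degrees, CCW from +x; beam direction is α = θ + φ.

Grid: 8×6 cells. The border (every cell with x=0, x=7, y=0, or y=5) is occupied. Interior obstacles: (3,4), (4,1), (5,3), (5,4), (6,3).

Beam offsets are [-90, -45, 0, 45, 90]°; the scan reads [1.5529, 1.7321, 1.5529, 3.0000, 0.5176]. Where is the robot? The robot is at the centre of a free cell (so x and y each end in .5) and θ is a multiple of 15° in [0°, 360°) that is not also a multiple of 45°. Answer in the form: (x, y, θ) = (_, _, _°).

Enumerate (i+0.5, j+0.5, θ) over the 19 free cells and 16 admissible headings. For each, cast all 5 beams and compare to the given ranges.
  (4.5, 4.5, 330°): beam 1 = 4.0415 ≠ 1.5529 ✗
  (5.5, 1.5, 60°): beam 1 = 1.0000 ≠ 1.5529 ✗
  (5.5, 1.5, 15°): beam 1 = 0.5176 ≠ 1.5529 ✗
  …
  (5.5, 1.5, 75°): r_1=1.5529, r_2=1.7321, r_3=1.5529, r_4=3.0000, r_5=0.5176 — all match ✓
Only this pose fits every beam.

(x, y, θ) = (5.5, 1.5, 75°)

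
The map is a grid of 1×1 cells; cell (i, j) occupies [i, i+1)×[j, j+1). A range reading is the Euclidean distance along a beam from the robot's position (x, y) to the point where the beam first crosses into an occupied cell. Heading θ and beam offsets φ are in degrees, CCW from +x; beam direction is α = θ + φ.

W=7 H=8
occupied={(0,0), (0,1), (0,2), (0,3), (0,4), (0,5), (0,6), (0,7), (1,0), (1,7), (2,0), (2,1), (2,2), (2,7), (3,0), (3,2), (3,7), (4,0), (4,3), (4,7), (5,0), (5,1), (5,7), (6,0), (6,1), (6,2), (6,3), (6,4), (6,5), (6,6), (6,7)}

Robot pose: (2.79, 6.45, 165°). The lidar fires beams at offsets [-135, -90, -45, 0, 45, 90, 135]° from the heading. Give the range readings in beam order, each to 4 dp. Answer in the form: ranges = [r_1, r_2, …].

ranges = [1.1000, 0.5694, 0.6351, 1.8531, 2.0669, 5.6423, 2.8290]

beam 1: φ=-135°, α=30°
  direction (0.8660, 0.5000); cell (2,6); t to first gridline: x 0.2425, y 1.1000 (then +1.1547 / +2.0000)
    (3,6) via x @ 0.2425
    (3,7) via y @ 1.1000  # hit
  → r_1 = 1.1000
beam 2: φ=-90°, α=75°
  direction (0.2588, 0.9659); cell (2,6); t to first gridline: x 0.8114, y 0.5694 (then +3.8637 / +1.0353)
    (2,7) via y @ 0.5694  # hit
  → r_2 = 0.5694
beam 3: φ=-45°, α=120°
  direction (-0.5000, 0.8660); cell (2,6); t to first gridline: x 1.5800, y 0.6351 (then +2.0000 / +1.1547)
    (2,7) via y @ 0.6351  # hit
  → r_3 = 0.6351
beam 4: φ=0°, α=165°
  direction (-0.9659, 0.2588); cell (2,6); t to first gridline: x 0.8179, y 2.1250 (then +1.0353 / +3.8637)
    (1,6) via x @ 0.8179
    (0,6) via x @ 1.8531  # hit
  → r_4 = 1.8531
beam 5: φ=45°, α=210°
  direction (-0.8660, -0.5000); cell (2,6); t to first gridline: x 0.9122, y 0.9000 (then +1.1547 / +2.0000)
    (2,5) via y @ 0.9000
    (1,5) via x @ 0.9122
    (0,5) via x @ 2.0669  # hit
  → r_5 = 2.0669
beam 6: φ=90°, α=255°
  direction (-0.2588, -0.9659); cell (2,6); t to first gridline: x 3.0523, y 0.4659 (then +3.8637 / +1.0353)
    (2,5) via y @ 0.4659
    (2,4) via y @ 1.5012
    (2,3) via y @ 2.5364
    (1,3) via x @ 3.0523
    (1,2) via y @ 3.5717
    (1,1) via y @ 4.6070
    (1,0) via y @ 5.6423  # hit
  → r_6 = 5.6423
beam 7: φ=135°, α=300°
  direction (0.5000, -0.8660); cell (2,6); t to first gridline: x 0.4200, y 0.5196 (then +2.0000 / +1.1547)
    (3,6) via x @ 0.4200
    (3,5) via y @ 0.5196
    (3,4) via y @ 1.6743
    (4,4) via x @ 2.4200
    (4,3) via y @ 2.8290  # hit
  → r_7 = 2.8290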